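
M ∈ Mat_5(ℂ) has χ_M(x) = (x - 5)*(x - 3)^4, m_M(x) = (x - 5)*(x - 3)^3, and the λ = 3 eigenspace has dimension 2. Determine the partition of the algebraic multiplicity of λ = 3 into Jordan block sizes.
Block sizes for λ = 3: [3, 1]

Step 1 — from the characteristic polynomial, algebraic multiplicity of λ = 3 is 4. From dim ker(M − (3)·I) = 2, there are exactly 2 Jordan blocks for λ = 3.
Step 2 — from the minimal polynomial, the factor (x − 3)^3 tells us the largest block for λ = 3 has size 3.
Step 3 — with total size 4, 2 blocks, and largest block 3, the block sizes (in nonincreasing order) are [3, 1].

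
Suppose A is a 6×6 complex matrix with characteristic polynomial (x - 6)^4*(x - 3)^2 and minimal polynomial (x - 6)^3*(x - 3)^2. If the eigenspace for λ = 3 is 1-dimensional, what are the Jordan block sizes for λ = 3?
Block sizes for λ = 3: [2]

Step 1 — from the characteristic polynomial, algebraic multiplicity of λ = 3 is 2. From dim ker(A − (3)·I) = 1, there are exactly 1 Jordan blocks for λ = 3.
Step 2 — from the minimal polynomial, the factor (x − 3)^2 tells us the largest block for λ = 3 has size 2.
Step 3 — with total size 2, 1 blocks, and largest block 2, the block sizes (in nonincreasing order) are [2].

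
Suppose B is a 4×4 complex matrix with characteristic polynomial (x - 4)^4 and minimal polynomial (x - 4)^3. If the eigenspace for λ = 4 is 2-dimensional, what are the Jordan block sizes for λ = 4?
Block sizes for λ = 4: [3, 1]

Step 1 — from the characteristic polynomial, algebraic multiplicity of λ = 4 is 4. From dim ker(B − (4)·I) = 2, there are exactly 2 Jordan blocks for λ = 4.
Step 2 — from the minimal polynomial, the factor (x − 4)^3 tells us the largest block for λ = 4 has size 3.
Step 3 — with total size 4, 2 blocks, and largest block 3, the block sizes (in nonincreasing order) are [3, 1].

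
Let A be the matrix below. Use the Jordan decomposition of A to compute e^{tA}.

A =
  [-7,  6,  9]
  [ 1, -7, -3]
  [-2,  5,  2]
e^{tA} =
  [-3*t^2*exp(-4*t)/2 - 3*t*exp(-4*t) + exp(-4*t), 9*t^2*exp(-4*t)/2 + 6*t*exp(-4*t), 9*t^2*exp(-4*t)/2 + 9*t*exp(-4*t)]
  [t*exp(-4*t), -3*t*exp(-4*t) + exp(-4*t), -3*t*exp(-4*t)]
  [-t^2*exp(-4*t)/2 - 2*t*exp(-4*t), 3*t^2*exp(-4*t)/2 + 5*t*exp(-4*t), 3*t^2*exp(-4*t)/2 + 6*t*exp(-4*t) + exp(-4*t)]

Strategy: write A = P · J · P⁻¹ where J is a Jordan canonical form, so e^{tA} = P · e^{tJ} · P⁻¹, and e^{tJ} can be computed block-by-block.

A has Jordan form
J =
  [-4,  1,  0]
  [ 0, -4,  1]
  [ 0,  0, -4]
(up to reordering of blocks).

Per-block formulas:
  For a 3×3 Jordan block J_3(-4): exp(t · J_3(-4)) = e^(-4t)·(I + t·N + (t^2/2)·N^2), where N is the 3×3 nilpotent shift.

After assembling e^{tJ} and conjugating by P, we get:

e^{tA} =
  [-3*t^2*exp(-4*t)/2 - 3*t*exp(-4*t) + exp(-4*t), 9*t^2*exp(-4*t)/2 + 6*t*exp(-4*t), 9*t^2*exp(-4*t)/2 + 9*t*exp(-4*t)]
  [t*exp(-4*t), -3*t*exp(-4*t) + exp(-4*t), -3*t*exp(-4*t)]
  [-t^2*exp(-4*t)/2 - 2*t*exp(-4*t), 3*t^2*exp(-4*t)/2 + 5*t*exp(-4*t), 3*t^2*exp(-4*t)/2 + 6*t*exp(-4*t) + exp(-4*t)]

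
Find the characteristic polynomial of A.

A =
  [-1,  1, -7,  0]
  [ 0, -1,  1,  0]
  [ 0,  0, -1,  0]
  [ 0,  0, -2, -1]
x^4 + 4*x^3 + 6*x^2 + 4*x + 1

Expanding det(x·I − A) (e.g. by cofactor expansion or by noting that A is similar to its Jordan form J, which has the same characteristic polynomial as A) gives
  χ_A(x) = x^4 + 4*x^3 + 6*x^2 + 4*x + 1
which factors as (x + 1)^4. The eigenvalues (with algebraic multiplicities) are λ = -1 with multiplicity 4.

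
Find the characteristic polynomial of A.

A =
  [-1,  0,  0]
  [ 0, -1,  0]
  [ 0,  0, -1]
x^3 + 3*x^2 + 3*x + 1

Expanding det(x·I − A) (e.g. by cofactor expansion or by noting that A is similar to its Jordan form J, which has the same characteristic polynomial as A) gives
  χ_A(x) = x^3 + 3*x^2 + 3*x + 1
which factors as (x + 1)^3. The eigenvalues (with algebraic multiplicities) are λ = -1 with multiplicity 3.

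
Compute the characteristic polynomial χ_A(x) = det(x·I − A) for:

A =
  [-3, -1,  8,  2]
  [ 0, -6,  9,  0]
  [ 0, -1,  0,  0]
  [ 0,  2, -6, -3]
x^4 + 12*x^3 + 54*x^2 + 108*x + 81

Expanding det(x·I − A) (e.g. by cofactor expansion or by noting that A is similar to its Jordan form J, which has the same characteristic polynomial as A) gives
  χ_A(x) = x^4 + 12*x^3 + 54*x^2 + 108*x + 81
which factors as (x + 3)^4. The eigenvalues (with algebraic multiplicities) are λ = -3 with multiplicity 4.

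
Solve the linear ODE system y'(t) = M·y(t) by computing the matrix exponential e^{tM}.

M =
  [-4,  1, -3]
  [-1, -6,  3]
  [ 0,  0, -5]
e^{tM} =
  [t*exp(-5*t) + exp(-5*t), t*exp(-5*t), -3*t*exp(-5*t)]
  [-t*exp(-5*t), -t*exp(-5*t) + exp(-5*t), 3*t*exp(-5*t)]
  [0, 0, exp(-5*t)]

Strategy: write M = P · J · P⁻¹ where J is a Jordan canonical form, so e^{tM} = P · e^{tJ} · P⁻¹, and e^{tJ} can be computed block-by-block.

M has Jordan form
J =
  [-5,  1,  0]
  [ 0, -5,  0]
  [ 0,  0, -5]
(up to reordering of blocks).

Per-block formulas:
  For a 2×2 Jordan block J_2(-5): exp(t · J_2(-5)) = e^(-5t)·(I + t·N), where N is the 2×2 nilpotent shift.
  For a 1×1 block at λ = -5: exp(t · [-5]) = [e^(-5t)].

After assembling e^{tJ} and conjugating by P, we get:

e^{tM} =
  [t*exp(-5*t) + exp(-5*t), t*exp(-5*t), -3*t*exp(-5*t)]
  [-t*exp(-5*t), -t*exp(-5*t) + exp(-5*t), 3*t*exp(-5*t)]
  [0, 0, exp(-5*t)]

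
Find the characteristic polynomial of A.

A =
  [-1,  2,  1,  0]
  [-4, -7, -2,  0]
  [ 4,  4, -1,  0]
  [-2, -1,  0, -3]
x^4 + 12*x^3 + 54*x^2 + 108*x + 81

Expanding det(x·I − A) (e.g. by cofactor expansion or by noting that A is similar to its Jordan form J, which has the same characteristic polynomial as A) gives
  χ_A(x) = x^4 + 12*x^3 + 54*x^2 + 108*x + 81
which factors as (x + 3)^4. The eigenvalues (with algebraic multiplicities) are λ = -3 with multiplicity 4.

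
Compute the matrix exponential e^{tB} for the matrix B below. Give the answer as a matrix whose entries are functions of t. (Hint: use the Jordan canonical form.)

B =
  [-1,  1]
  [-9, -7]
e^{tB} =
  [3*t*exp(-4*t) + exp(-4*t), t*exp(-4*t)]
  [-9*t*exp(-4*t), -3*t*exp(-4*t) + exp(-4*t)]

Strategy: write B = P · J · P⁻¹ where J is a Jordan canonical form, so e^{tB} = P · e^{tJ} · P⁻¹, and e^{tJ} can be computed block-by-block.

B has Jordan form
J =
  [-4,  1]
  [ 0, -4]
(up to reordering of blocks).

Per-block formulas:
  For a 2×2 Jordan block J_2(-4): exp(t · J_2(-4)) = e^(-4t)·(I + t·N), where N is the 2×2 nilpotent shift.

After assembling e^{tJ} and conjugating by P, we get:

e^{tB} =
  [3*t*exp(-4*t) + exp(-4*t), t*exp(-4*t)]
  [-9*t*exp(-4*t), -3*t*exp(-4*t) + exp(-4*t)]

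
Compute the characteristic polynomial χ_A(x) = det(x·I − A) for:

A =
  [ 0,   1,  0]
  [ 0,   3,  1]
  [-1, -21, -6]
x^3 + 3*x^2 + 3*x + 1

Expanding det(x·I − A) (e.g. by cofactor expansion or by noting that A is similar to its Jordan form J, which has the same characteristic polynomial as A) gives
  χ_A(x) = x^3 + 3*x^2 + 3*x + 1
which factors as (x + 1)^3. The eigenvalues (with algebraic multiplicities) are λ = -1 with multiplicity 3.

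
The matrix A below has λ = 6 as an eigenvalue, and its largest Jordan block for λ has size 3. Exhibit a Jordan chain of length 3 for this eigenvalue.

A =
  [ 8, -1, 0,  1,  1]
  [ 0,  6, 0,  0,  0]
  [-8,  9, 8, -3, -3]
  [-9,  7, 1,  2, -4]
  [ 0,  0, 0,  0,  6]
A Jordan chain for λ = 6 of length 3:
v_1 = (-5, 0, -5, 10, 0)ᵀ
v_2 = (2, 0, -8, -9, 0)ᵀ
v_3 = (1, 0, 0, 0, 0)ᵀ

Let N = A − (6)·I. We want v_3 with N^3 v_3 = 0 but N^2 v_3 ≠ 0; then v_{j-1} := N · v_j for j = 3, …, 2.

Pick v_3 = (1, 0, 0, 0, 0)ᵀ.
Then v_2 = N · v_3 = (2, 0, -8, -9, 0)ᵀ.
Then v_1 = N · v_2 = (-5, 0, -5, 10, 0)ᵀ.

Sanity check: (A − (6)·I) v_1 = (0, 0, 0, 0, 0)ᵀ = 0. ✓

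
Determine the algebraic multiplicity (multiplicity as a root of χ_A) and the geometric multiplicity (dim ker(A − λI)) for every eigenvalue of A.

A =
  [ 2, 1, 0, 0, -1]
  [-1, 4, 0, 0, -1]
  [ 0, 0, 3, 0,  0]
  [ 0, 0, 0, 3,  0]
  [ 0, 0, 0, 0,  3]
λ = 3: alg = 5, geom = 4

Step 1 — factor the characteristic polynomial to read off the algebraic multiplicities:
  χ_A(x) = (x - 3)^5

Step 2 — compute geometric multiplicities via the rank-nullity identity g(λ) = n − rank(A − λI):
  rank(A − (3)·I) = 1, so dim ker(A − (3)·I) = n − 1 = 4

Summary:
  λ = 3: algebraic multiplicity = 5, geometric multiplicity = 4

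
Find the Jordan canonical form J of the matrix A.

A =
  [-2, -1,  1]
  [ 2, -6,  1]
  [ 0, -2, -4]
J_3(-4)

The characteristic polynomial is
  det(x·I − A) = x^3 + 12*x^2 + 48*x + 64 = (x + 4)^3

Eigenvalues and multiplicities (the geometric multiplicity of λ is n − rank(A − λI), which equals the number of Jordan blocks for λ):
  λ = -4: algebraic multiplicity = 3, geometric multiplicity = 1

Determining the block sizes for each eigenvalue:
  λ = -4: one block (gm = 1), so the single block has size am = 3 → block sizes [3]

Assembling the blocks gives a Jordan form
J =
  [-4,  1,  0]
  [ 0, -4,  1]
  [ 0,  0, -4]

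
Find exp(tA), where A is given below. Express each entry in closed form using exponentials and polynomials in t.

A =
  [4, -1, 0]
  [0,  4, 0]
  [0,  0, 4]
e^{tA} =
  [exp(4*t), -t*exp(4*t), 0]
  [0, exp(4*t), 0]
  [0, 0, exp(4*t)]

Strategy: write A = P · J · P⁻¹ where J is a Jordan canonical form, so e^{tA} = P · e^{tJ} · P⁻¹, and e^{tJ} can be computed block-by-block.

A has Jordan form
J =
  [4, 1, 0]
  [0, 4, 0]
  [0, 0, 4]
(up to reordering of blocks).

Per-block formulas:
  For a 2×2 Jordan block J_2(4): exp(t · J_2(4)) = e^(4t)·(I + t·N), where N is the 2×2 nilpotent shift.
  For a 1×1 block at λ = 4: exp(t · [4]) = [e^(4t)].

After assembling e^{tJ} and conjugating by P, we get:

e^{tA} =
  [exp(4*t), -t*exp(4*t), 0]
  [0, exp(4*t), 0]
  [0, 0, exp(4*t)]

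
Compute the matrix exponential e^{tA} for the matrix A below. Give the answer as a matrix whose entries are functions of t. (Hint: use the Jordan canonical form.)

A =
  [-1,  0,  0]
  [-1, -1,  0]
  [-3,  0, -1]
e^{tA} =
  [exp(-t), 0, 0]
  [-t*exp(-t), exp(-t), 0]
  [-3*t*exp(-t), 0, exp(-t)]

Strategy: write A = P · J · P⁻¹ where J is a Jordan canonical form, so e^{tA} = P · e^{tJ} · P⁻¹, and e^{tJ} can be computed block-by-block.

A has Jordan form
J =
  [-1,  1,  0]
  [ 0, -1,  0]
  [ 0,  0, -1]
(up to reordering of blocks).

Per-block formulas:
  For a 1×1 block at λ = -1: exp(t · [-1]) = [e^(-1t)].
  For a 2×2 Jordan block J_2(-1): exp(t · J_2(-1)) = e^(-1t)·(I + t·N), where N is the 2×2 nilpotent shift.

After assembling e^{tJ} and conjugating by P, we get:

e^{tA} =
  [exp(-t), 0, 0]
  [-t*exp(-t), exp(-t), 0]
  [-3*t*exp(-t), 0, exp(-t)]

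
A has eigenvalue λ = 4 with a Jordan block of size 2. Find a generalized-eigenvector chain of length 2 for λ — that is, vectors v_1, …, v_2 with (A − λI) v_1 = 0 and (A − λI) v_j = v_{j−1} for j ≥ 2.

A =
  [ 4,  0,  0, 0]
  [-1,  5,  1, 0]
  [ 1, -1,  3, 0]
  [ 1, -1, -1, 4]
A Jordan chain for λ = 4 of length 2:
v_1 = (0, -1, 1, 1)ᵀ
v_2 = (1, 0, 0, 0)ᵀ

Let N = A − (4)·I. We want v_2 with N^2 v_2 = 0 but N^1 v_2 ≠ 0; then v_{j-1} := N · v_j for j = 2, …, 2.

Pick v_2 = (1, 0, 0, 0)ᵀ.
Then v_1 = N · v_2 = (0, -1, 1, 1)ᵀ.

Sanity check: (A − (4)·I) v_1 = (0, 0, 0, 0)ᵀ = 0. ✓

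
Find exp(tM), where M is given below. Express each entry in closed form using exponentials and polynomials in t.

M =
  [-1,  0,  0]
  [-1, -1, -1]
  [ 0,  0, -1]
e^{tM} =
  [exp(-t), 0, 0]
  [-t*exp(-t), exp(-t), -t*exp(-t)]
  [0, 0, exp(-t)]

Strategy: write M = P · J · P⁻¹ where J is a Jordan canonical form, so e^{tM} = P · e^{tJ} · P⁻¹, and e^{tJ} can be computed block-by-block.

M has Jordan form
J =
  [-1,  1,  0]
  [ 0, -1,  0]
  [ 0,  0, -1]
(up to reordering of blocks).

Per-block formulas:
  For a 2×2 Jordan block J_2(-1): exp(t · J_2(-1)) = e^(-1t)·(I + t·N), where N is the 2×2 nilpotent shift.
  For a 1×1 block at λ = -1: exp(t · [-1]) = [e^(-1t)].

After assembling e^{tJ} and conjugating by P, we get:

e^{tM} =
  [exp(-t), 0, 0]
  [-t*exp(-t), exp(-t), -t*exp(-t)]
  [0, 0, exp(-t)]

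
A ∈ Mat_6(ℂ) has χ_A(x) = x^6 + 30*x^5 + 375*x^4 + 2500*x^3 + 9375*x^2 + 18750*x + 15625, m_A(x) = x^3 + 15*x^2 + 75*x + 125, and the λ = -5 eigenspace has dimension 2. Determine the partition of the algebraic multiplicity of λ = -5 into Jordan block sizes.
Block sizes for λ = -5: [3, 3]

Step 1 — from the characteristic polynomial, algebraic multiplicity of λ = -5 is 6. From dim ker(A − (-5)·I) = 2, there are exactly 2 Jordan blocks for λ = -5.
Step 2 — from the minimal polynomial, the factor (x + 5)^3 tells us the largest block for λ = -5 has size 3.
Step 3 — with total size 6, 2 blocks, and largest block 3, the block sizes (in nonincreasing order) are [3, 3].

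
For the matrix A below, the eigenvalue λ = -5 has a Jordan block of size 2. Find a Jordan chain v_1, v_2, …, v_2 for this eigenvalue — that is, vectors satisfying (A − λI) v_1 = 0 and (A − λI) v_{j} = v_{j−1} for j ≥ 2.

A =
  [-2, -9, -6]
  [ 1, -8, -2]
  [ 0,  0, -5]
A Jordan chain for λ = -5 of length 2:
v_1 = (3, 1, 0)ᵀ
v_2 = (1, 0, 0)ᵀ

Let N = A − (-5)·I. We want v_2 with N^2 v_2 = 0 but N^1 v_2 ≠ 0; then v_{j-1} := N · v_j for j = 2, …, 2.

Pick v_2 = (1, 0, 0)ᵀ.
Then v_1 = N · v_2 = (3, 1, 0)ᵀ.

Sanity check: (A − (-5)·I) v_1 = (0, 0, 0)ᵀ = 0. ✓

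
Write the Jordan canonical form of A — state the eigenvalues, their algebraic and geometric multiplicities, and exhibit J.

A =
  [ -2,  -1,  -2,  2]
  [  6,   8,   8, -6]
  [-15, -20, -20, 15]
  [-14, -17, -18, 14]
J_2(0) ⊕ J_2(0)

The characteristic polynomial is
  det(x·I − A) = x^4

Eigenvalues and multiplicities (the geometric multiplicity of λ is n − rank(A − λI), which equals the number of Jordan blocks for λ):
  λ = 0: algebraic multiplicity = 4, geometric multiplicity = 2

Determining the block sizes for each eigenvalue:
  λ = 0: with am = 4 and gm = 2, the partition is not yet determined (e.g. several partitions of 4 into 2 parts exist). Let N = A − (0)·I. Computing rank(N^1) = 2, rank(N^2) = 0; the number of blocks of size ≥ j is rank(N^{j−1}) − rank(N^j), giving [2, 2]. So we have 2 block(s) of size 2 → block sizes [2, 2]

Assembling the blocks gives a Jordan form
J =
  [0, 1, 0, 0]
  [0, 0, 0, 0]
  [0, 0, 0, 1]
  [0, 0, 0, 0]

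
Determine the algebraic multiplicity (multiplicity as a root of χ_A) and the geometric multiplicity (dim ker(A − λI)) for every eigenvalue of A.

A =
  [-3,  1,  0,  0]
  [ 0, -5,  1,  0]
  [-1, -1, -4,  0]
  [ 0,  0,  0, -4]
λ = -4: alg = 4, geom = 2

Step 1 — factor the characteristic polynomial to read off the algebraic multiplicities:
  χ_A(x) = (x + 4)^4

Step 2 — compute geometric multiplicities via the rank-nullity identity g(λ) = n − rank(A − λI):
  rank(A − (-4)·I) = 2, so dim ker(A − (-4)·I) = n − 2 = 2

Summary:
  λ = -4: algebraic multiplicity = 4, geometric multiplicity = 2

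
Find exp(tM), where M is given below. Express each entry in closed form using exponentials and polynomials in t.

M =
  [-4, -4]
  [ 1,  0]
e^{tM} =
  [-2*t*exp(-2*t) + exp(-2*t), -4*t*exp(-2*t)]
  [t*exp(-2*t), 2*t*exp(-2*t) + exp(-2*t)]

Strategy: write M = P · J · P⁻¹ where J is a Jordan canonical form, so e^{tM} = P · e^{tJ} · P⁻¹, and e^{tJ} can be computed block-by-block.

M has Jordan form
J =
  [-2,  1]
  [ 0, -2]
(up to reordering of blocks).

Per-block formulas:
  For a 2×2 Jordan block J_2(-2): exp(t · J_2(-2)) = e^(-2t)·(I + t·N), where N is the 2×2 nilpotent shift.

After assembling e^{tJ} and conjugating by P, we get:

e^{tM} =
  [-2*t*exp(-2*t) + exp(-2*t), -4*t*exp(-2*t)]
  [t*exp(-2*t), 2*t*exp(-2*t) + exp(-2*t)]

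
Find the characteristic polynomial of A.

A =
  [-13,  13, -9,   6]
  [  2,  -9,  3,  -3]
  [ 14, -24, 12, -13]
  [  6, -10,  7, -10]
x^4 + 20*x^3 + 150*x^2 + 500*x + 625

Expanding det(x·I − A) (e.g. by cofactor expansion or by noting that A is similar to its Jordan form J, which has the same characteristic polynomial as A) gives
  χ_A(x) = x^4 + 20*x^3 + 150*x^2 + 500*x + 625
which factors as (x + 5)^4. The eigenvalues (with algebraic multiplicities) are λ = -5 with multiplicity 4.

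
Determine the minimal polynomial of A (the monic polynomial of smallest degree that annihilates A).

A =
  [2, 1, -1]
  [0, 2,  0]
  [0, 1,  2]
x^3 - 6*x^2 + 12*x - 8

The characteristic polynomial is χ_A(x) = (x - 2)^3, so the eigenvalues are known. The minimal polynomial is
  m_A(x) = Π_λ (x − λ)^{k_λ}
where k_λ is the size of the *largest* Jordan block for λ (equivalently, the smallest k with (A − λI)^k v = 0 for every generalised eigenvector v of λ).

  λ = 2: largest Jordan block has size 3, contributing (x − 2)^3

So m_A(x) = (x - 2)^3 = x^3 - 6*x^2 + 12*x - 8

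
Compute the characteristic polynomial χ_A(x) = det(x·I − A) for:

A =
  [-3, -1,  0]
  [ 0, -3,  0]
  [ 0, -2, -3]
x^3 + 9*x^2 + 27*x + 27

Expanding det(x·I − A) (e.g. by cofactor expansion or by noting that A is similar to its Jordan form J, which has the same characteristic polynomial as A) gives
  χ_A(x) = x^3 + 9*x^2 + 27*x + 27
which factors as (x + 3)^3. The eigenvalues (with algebraic multiplicities) are λ = -3 with multiplicity 3.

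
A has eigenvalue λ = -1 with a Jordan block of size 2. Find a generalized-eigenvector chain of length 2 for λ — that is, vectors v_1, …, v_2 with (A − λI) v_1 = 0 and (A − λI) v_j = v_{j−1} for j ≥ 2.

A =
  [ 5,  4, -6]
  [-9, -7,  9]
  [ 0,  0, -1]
A Jordan chain for λ = -1 of length 2:
v_1 = (6, -9, 0)ᵀ
v_2 = (1, 0, 0)ᵀ

Let N = A − (-1)·I. We want v_2 with N^2 v_2 = 0 but N^1 v_2 ≠ 0; then v_{j-1} := N · v_j for j = 2, …, 2.

Pick v_2 = (1, 0, 0)ᵀ.
Then v_1 = N · v_2 = (6, -9, 0)ᵀ.

Sanity check: (A − (-1)·I) v_1 = (0, 0, 0)ᵀ = 0. ✓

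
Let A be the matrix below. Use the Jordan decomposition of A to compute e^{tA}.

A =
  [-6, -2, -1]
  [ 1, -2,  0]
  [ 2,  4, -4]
e^{tA} =
  [-2*t*exp(-4*t) + exp(-4*t), -2*t^2*exp(-4*t) - 2*t*exp(-4*t), t^2*exp(-4*t) - t*exp(-4*t)]
  [t*exp(-4*t), t^2*exp(-4*t) + 2*t*exp(-4*t) + exp(-4*t), -t^2*exp(-4*t)/2]
  [2*t*exp(-4*t), 2*t^2*exp(-4*t) + 4*t*exp(-4*t), -t^2*exp(-4*t) + exp(-4*t)]

Strategy: write A = P · J · P⁻¹ where J is a Jordan canonical form, so e^{tA} = P · e^{tJ} · P⁻¹, and e^{tJ} can be computed block-by-block.

A has Jordan form
J =
  [-4,  1,  0]
  [ 0, -4,  1]
  [ 0,  0, -4]
(up to reordering of blocks).

Per-block formulas:
  For a 3×3 Jordan block J_3(-4): exp(t · J_3(-4)) = e^(-4t)·(I + t·N + (t^2/2)·N^2), where N is the 3×3 nilpotent shift.

After assembling e^{tJ} and conjugating by P, we get:

e^{tA} =
  [-2*t*exp(-4*t) + exp(-4*t), -2*t^2*exp(-4*t) - 2*t*exp(-4*t), t^2*exp(-4*t) - t*exp(-4*t)]
  [t*exp(-4*t), t^2*exp(-4*t) + 2*t*exp(-4*t) + exp(-4*t), -t^2*exp(-4*t)/2]
  [2*t*exp(-4*t), 2*t^2*exp(-4*t) + 4*t*exp(-4*t), -t^2*exp(-4*t) + exp(-4*t)]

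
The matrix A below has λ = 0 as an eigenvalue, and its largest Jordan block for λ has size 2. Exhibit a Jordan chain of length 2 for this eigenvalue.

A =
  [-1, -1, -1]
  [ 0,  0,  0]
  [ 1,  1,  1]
A Jordan chain for λ = 0 of length 2:
v_1 = (-1, 0, 1)ᵀ
v_2 = (1, 0, 0)ᵀ

Let N = A − (0)·I. We want v_2 with N^2 v_2 = 0 but N^1 v_2 ≠ 0; then v_{j-1} := N · v_j for j = 2, …, 2.

Pick v_2 = (1, 0, 0)ᵀ.
Then v_1 = N · v_2 = (-1, 0, 1)ᵀ.

Sanity check: (A − (0)·I) v_1 = (0, 0, 0)ᵀ = 0. ✓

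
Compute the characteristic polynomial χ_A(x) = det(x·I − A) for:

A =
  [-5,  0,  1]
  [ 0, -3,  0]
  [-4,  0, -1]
x^3 + 9*x^2 + 27*x + 27

Expanding det(x·I − A) (e.g. by cofactor expansion or by noting that A is similar to its Jordan form J, which has the same characteristic polynomial as A) gives
  χ_A(x) = x^3 + 9*x^2 + 27*x + 27
which factors as (x + 3)^3. The eigenvalues (with algebraic multiplicities) are λ = -3 with multiplicity 3.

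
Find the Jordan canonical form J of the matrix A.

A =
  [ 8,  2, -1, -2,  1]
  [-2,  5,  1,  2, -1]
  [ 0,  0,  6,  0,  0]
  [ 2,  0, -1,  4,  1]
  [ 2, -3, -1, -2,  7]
J_3(6) ⊕ J_1(6) ⊕ J_1(6)

The characteristic polynomial is
  det(x·I − A) = x^5 - 30*x^4 + 360*x^3 - 2160*x^2 + 6480*x - 7776 = (x - 6)^5

Eigenvalues and multiplicities (the geometric multiplicity of λ is n − rank(A − λI), which equals the number of Jordan blocks for λ):
  λ = 6: algebraic multiplicity = 5, geometric multiplicity = 3

Determining the block sizes for each eigenvalue:
  λ = 6: with am = 5 and gm = 3, the partition is not yet determined (e.g. several partitions of 5 into 3 parts exist). Let N = A − (6)·I. Computing rank(N^1) = 2, rank(N^2) = 1, rank(N^3) = 0; the number of blocks of size ≥ j is rank(N^{j−1}) − rank(N^j), giving [3, 1, 1]. So we have 1 block(s) of size 3, 2 block(s) of size 1 → block sizes [3, 1, 1]

Assembling the blocks gives a Jordan form
J =
  [6, 1, 0, 0, 0]
  [0, 6, 1, 0, 0]
  [0, 0, 6, 0, 0]
  [0, 0, 0, 6, 0]
  [0, 0, 0, 0, 6]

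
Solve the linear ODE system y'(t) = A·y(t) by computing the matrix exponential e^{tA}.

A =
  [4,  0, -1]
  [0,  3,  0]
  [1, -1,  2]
e^{tA} =
  [t*exp(3*t) + exp(3*t), t^2*exp(3*t)/2, -t*exp(3*t)]
  [0, exp(3*t), 0]
  [t*exp(3*t), t^2*exp(3*t)/2 - t*exp(3*t), -t*exp(3*t) + exp(3*t)]

Strategy: write A = P · J · P⁻¹ where J is a Jordan canonical form, so e^{tA} = P · e^{tJ} · P⁻¹, and e^{tJ} can be computed block-by-block.

A has Jordan form
J =
  [3, 1, 0]
  [0, 3, 1]
  [0, 0, 3]
(up to reordering of blocks).

Per-block formulas:
  For a 3×3 Jordan block J_3(3): exp(t · J_3(3)) = e^(3t)·(I + t·N + (t^2/2)·N^2), where N is the 3×3 nilpotent shift.

After assembling e^{tJ} and conjugating by P, we get:

e^{tA} =
  [t*exp(3*t) + exp(3*t), t^2*exp(3*t)/2, -t*exp(3*t)]
  [0, exp(3*t), 0]
  [t*exp(3*t), t^2*exp(3*t)/2 - t*exp(3*t), -t*exp(3*t) + exp(3*t)]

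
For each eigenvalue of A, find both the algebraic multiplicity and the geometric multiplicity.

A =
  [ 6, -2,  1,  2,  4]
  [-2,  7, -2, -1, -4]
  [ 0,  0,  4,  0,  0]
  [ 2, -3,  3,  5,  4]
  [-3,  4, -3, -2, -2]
λ = 4: alg = 5, geom = 2

Step 1 — factor the characteristic polynomial to read off the algebraic multiplicities:
  χ_A(x) = (x - 4)^5

Step 2 — compute geometric multiplicities via the rank-nullity identity g(λ) = n − rank(A − λI):
  rank(A − (4)·I) = 3, so dim ker(A − (4)·I) = n − 3 = 2

Summary:
  λ = 4: algebraic multiplicity = 5, geometric multiplicity = 2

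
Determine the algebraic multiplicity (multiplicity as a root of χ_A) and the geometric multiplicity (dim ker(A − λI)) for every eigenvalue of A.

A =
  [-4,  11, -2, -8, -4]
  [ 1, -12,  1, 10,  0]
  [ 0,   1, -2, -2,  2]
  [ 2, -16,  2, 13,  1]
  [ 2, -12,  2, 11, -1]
λ = -2: alg = 3, geom = 1; λ = 0: alg = 2, geom = 1

Step 1 — factor the characteristic polynomial to read off the algebraic multiplicities:
  χ_A(x) = x^2*(x + 2)^3

Step 2 — compute geometric multiplicities via the rank-nullity identity g(λ) = n − rank(A − λI):
  rank(A − (-2)·I) = 4, so dim ker(A − (-2)·I) = n − 4 = 1
  rank(A − (0)·I) = 4, so dim ker(A − (0)·I) = n − 4 = 1

Summary:
  λ = -2: algebraic multiplicity = 3, geometric multiplicity = 1
  λ = 0: algebraic multiplicity = 2, geometric multiplicity = 1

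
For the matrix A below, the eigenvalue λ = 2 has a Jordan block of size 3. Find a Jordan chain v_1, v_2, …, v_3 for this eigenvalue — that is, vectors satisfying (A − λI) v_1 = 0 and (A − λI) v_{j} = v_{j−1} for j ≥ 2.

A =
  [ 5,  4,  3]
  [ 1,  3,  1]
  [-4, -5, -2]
A Jordan chain for λ = 2 of length 3:
v_1 = (1, 0, -1)ᵀ
v_2 = (3, 1, -4)ᵀ
v_3 = (1, 0, 0)ᵀ

Let N = A − (2)·I. We want v_3 with N^3 v_3 = 0 but N^2 v_3 ≠ 0; then v_{j-1} := N · v_j for j = 3, …, 2.

Pick v_3 = (1, 0, 0)ᵀ.
Then v_2 = N · v_3 = (3, 1, -4)ᵀ.
Then v_1 = N · v_2 = (1, 0, -1)ᵀ.

Sanity check: (A − (2)·I) v_1 = (0, 0, 0)ᵀ = 0. ✓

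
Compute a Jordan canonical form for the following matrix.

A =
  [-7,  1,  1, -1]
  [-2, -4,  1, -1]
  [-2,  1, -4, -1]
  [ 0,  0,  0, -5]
J_2(-5) ⊕ J_1(-5) ⊕ J_1(-5)

The characteristic polynomial is
  det(x·I − A) = x^4 + 20*x^3 + 150*x^2 + 500*x + 625 = (x + 5)^4

Eigenvalues and multiplicities (the geometric multiplicity of λ is n − rank(A − λI), which equals the number of Jordan blocks for λ):
  λ = -5: algebraic multiplicity = 4, geometric multiplicity = 3

Determining the block sizes for each eigenvalue:
  λ = -5: 3 blocks summing to 4 forces exactly one block of size 2 and the rest size 1 → block sizes [2, 1, 1]

Assembling the blocks gives a Jordan form
J =
  [-5,  1,  0,  0]
  [ 0, -5,  0,  0]
  [ 0,  0, -5,  0]
  [ 0,  0,  0, -5]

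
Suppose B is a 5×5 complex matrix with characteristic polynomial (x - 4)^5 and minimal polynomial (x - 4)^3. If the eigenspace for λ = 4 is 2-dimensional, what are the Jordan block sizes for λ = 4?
Block sizes for λ = 4: [3, 2]

Step 1 — from the characteristic polynomial, algebraic multiplicity of λ = 4 is 5. From dim ker(B − (4)·I) = 2, there are exactly 2 Jordan blocks for λ = 4.
Step 2 — from the minimal polynomial, the factor (x − 4)^3 tells us the largest block for λ = 4 has size 3.
Step 3 — with total size 5, 2 blocks, and largest block 3, the block sizes (in nonincreasing order) are [3, 2].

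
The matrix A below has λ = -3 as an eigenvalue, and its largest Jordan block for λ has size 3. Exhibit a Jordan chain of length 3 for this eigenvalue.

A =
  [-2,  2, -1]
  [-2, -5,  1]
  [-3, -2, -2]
A Jordan chain for λ = -3 of length 3:
v_1 = (0, -1, -2)ᵀ
v_2 = (1, -2, -3)ᵀ
v_3 = (1, 0, 0)ᵀ

Let N = A − (-3)·I. We want v_3 with N^3 v_3 = 0 but N^2 v_3 ≠ 0; then v_{j-1} := N · v_j for j = 3, …, 2.

Pick v_3 = (1, 0, 0)ᵀ.
Then v_2 = N · v_3 = (1, -2, -3)ᵀ.
Then v_1 = N · v_2 = (0, -1, -2)ᵀ.

Sanity check: (A − (-3)·I) v_1 = (0, 0, 0)ᵀ = 0. ✓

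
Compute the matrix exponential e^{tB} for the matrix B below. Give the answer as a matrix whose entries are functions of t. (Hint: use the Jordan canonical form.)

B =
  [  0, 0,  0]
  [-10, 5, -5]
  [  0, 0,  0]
e^{tB} =
  [1, 0, 0]
  [2 - 2*exp(5*t), exp(5*t), 1 - exp(5*t)]
  [0, 0, 1]

Strategy: write B = P · J · P⁻¹ where J is a Jordan canonical form, so e^{tB} = P · e^{tJ} · P⁻¹, and e^{tJ} can be computed block-by-block.

B has Jordan form
J =
  [0, 0, 0]
  [0, 0, 0]
  [0, 0, 5]
(up to reordering of blocks).

Per-block formulas:
  For a 1×1 block at λ = 0: exp(t · [0]) = [e^(0t)].
  For a 1×1 block at λ = 5: exp(t · [5]) = [e^(5t)].

After assembling e^{tJ} and conjugating by P, we get:

e^{tB} =
  [1, 0, 0]
  [2 - 2*exp(5*t), exp(5*t), 1 - exp(5*t)]
  [0, 0, 1]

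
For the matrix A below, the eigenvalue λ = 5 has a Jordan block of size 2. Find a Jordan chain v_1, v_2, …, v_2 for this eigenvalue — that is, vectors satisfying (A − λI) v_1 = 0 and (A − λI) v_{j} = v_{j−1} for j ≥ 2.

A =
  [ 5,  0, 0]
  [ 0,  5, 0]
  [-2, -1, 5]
A Jordan chain for λ = 5 of length 2:
v_1 = (0, 0, -2)ᵀ
v_2 = (1, 0, 0)ᵀ

Let N = A − (5)·I. We want v_2 with N^2 v_2 = 0 but N^1 v_2 ≠ 0; then v_{j-1} := N · v_j for j = 2, …, 2.

Pick v_2 = (1, 0, 0)ᵀ.
Then v_1 = N · v_2 = (0, 0, -2)ᵀ.

Sanity check: (A − (5)·I) v_1 = (0, 0, 0)ᵀ = 0. ✓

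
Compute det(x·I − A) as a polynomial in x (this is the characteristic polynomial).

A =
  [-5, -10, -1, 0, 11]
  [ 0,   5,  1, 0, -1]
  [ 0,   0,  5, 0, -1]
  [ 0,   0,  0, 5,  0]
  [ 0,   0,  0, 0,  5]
x^5 - 15*x^4 + 50*x^3 + 250*x^2 - 1875*x + 3125

Expanding det(x·I − A) (e.g. by cofactor expansion or by noting that A is similar to its Jordan form J, which has the same characteristic polynomial as A) gives
  χ_A(x) = x^5 - 15*x^4 + 50*x^3 + 250*x^2 - 1875*x + 3125
which factors as (x - 5)^4*(x + 5). The eigenvalues (with algebraic multiplicities) are λ = -5 with multiplicity 1, λ = 5 with multiplicity 4.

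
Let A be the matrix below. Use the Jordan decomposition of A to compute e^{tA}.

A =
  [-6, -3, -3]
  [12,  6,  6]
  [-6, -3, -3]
e^{tA} =
  [-1 + 2*exp(-3*t), -1 + exp(-3*t), -1 + exp(-3*t)]
  [4 - 4*exp(-3*t), 3 - 2*exp(-3*t), 2 - 2*exp(-3*t)]
  [-2 + 2*exp(-3*t), -1 + exp(-3*t), exp(-3*t)]

Strategy: write A = P · J · P⁻¹ where J is a Jordan canonical form, so e^{tA} = P · e^{tJ} · P⁻¹, and e^{tJ} can be computed block-by-block.

A has Jordan form
J =
  [-3, 0, 0]
  [ 0, 0, 0]
  [ 0, 0, 0]
(up to reordering of blocks).

Per-block formulas:
  For a 1×1 block at λ = 0: exp(t · [0]) = [e^(0t)].
  For a 1×1 block at λ = -3: exp(t · [-3]) = [e^(-3t)].

After assembling e^{tJ} and conjugating by P, we get:

e^{tA} =
  [-1 + 2*exp(-3*t), -1 + exp(-3*t), -1 + exp(-3*t)]
  [4 - 4*exp(-3*t), 3 - 2*exp(-3*t), 2 - 2*exp(-3*t)]
  [-2 + 2*exp(-3*t), -1 + exp(-3*t), exp(-3*t)]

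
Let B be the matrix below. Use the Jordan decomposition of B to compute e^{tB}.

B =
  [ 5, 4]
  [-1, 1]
e^{tB} =
  [2*t*exp(3*t) + exp(3*t), 4*t*exp(3*t)]
  [-t*exp(3*t), -2*t*exp(3*t) + exp(3*t)]

Strategy: write B = P · J · P⁻¹ where J is a Jordan canonical form, so e^{tB} = P · e^{tJ} · P⁻¹, and e^{tJ} can be computed block-by-block.

B has Jordan form
J =
  [3, 1]
  [0, 3]
(up to reordering of blocks).

Per-block formulas:
  For a 2×2 Jordan block J_2(3): exp(t · J_2(3)) = e^(3t)·(I + t·N), where N is the 2×2 nilpotent shift.

After assembling e^{tJ} and conjugating by P, we get:

e^{tB} =
  [2*t*exp(3*t) + exp(3*t), 4*t*exp(3*t)]
  [-t*exp(3*t), -2*t*exp(3*t) + exp(3*t)]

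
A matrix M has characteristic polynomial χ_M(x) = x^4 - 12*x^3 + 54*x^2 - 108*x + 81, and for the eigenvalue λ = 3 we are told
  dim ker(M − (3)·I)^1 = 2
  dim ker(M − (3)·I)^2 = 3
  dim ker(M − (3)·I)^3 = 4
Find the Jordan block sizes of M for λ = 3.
Block sizes for λ = 3: [3, 1]

From the dimensions of kernels of powers, the number of Jordan blocks of size at least j is d_j − d_{j−1} where d_j = dim ker(N^j) (with d_0 = 0). Computing the differences gives [2, 1, 1].
The number of blocks of size exactly k is (#blocks of size ≥ k) − (#blocks of size ≥ k + 1), so the partition is: 1 block(s) of size 1, 1 block(s) of size 3.
In nonincreasing order the block sizes are [3, 1].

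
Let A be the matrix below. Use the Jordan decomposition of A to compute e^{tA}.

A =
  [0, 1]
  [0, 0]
e^{tA} =
  [1, t]
  [0, 1]

Strategy: write A = P · J · P⁻¹ where J is a Jordan canonical form, so e^{tA} = P · e^{tJ} · P⁻¹, and e^{tJ} can be computed block-by-block.

A has Jordan form
J =
  [0, 1]
  [0, 0]
(up to reordering of blocks).

Per-block formulas:
  For a 2×2 Jordan block J_2(0): exp(t · J_2(0)) = e^(0t)·(I + t·N), where N is the 2×2 nilpotent shift.

After assembling e^{tJ} and conjugating by P, we get:

e^{tA} =
  [1, t]
  [0, 1]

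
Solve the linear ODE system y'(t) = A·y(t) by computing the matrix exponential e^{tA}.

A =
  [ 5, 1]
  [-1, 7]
e^{tA} =
  [-t*exp(6*t) + exp(6*t), t*exp(6*t)]
  [-t*exp(6*t), t*exp(6*t) + exp(6*t)]

Strategy: write A = P · J · P⁻¹ where J is a Jordan canonical form, so e^{tA} = P · e^{tJ} · P⁻¹, and e^{tJ} can be computed block-by-block.

A has Jordan form
J =
  [6, 1]
  [0, 6]
(up to reordering of blocks).

Per-block formulas:
  For a 2×2 Jordan block J_2(6): exp(t · J_2(6)) = e^(6t)·(I + t·N), where N is the 2×2 nilpotent shift.

After assembling e^{tJ} and conjugating by P, we get:

e^{tA} =
  [-t*exp(6*t) + exp(6*t), t*exp(6*t)]
  [-t*exp(6*t), t*exp(6*t) + exp(6*t)]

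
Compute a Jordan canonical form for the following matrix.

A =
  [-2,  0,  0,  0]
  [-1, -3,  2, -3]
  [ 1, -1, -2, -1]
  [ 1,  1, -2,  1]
J_2(-2) ⊕ J_1(-2) ⊕ J_1(0)

The characteristic polynomial is
  det(x·I − A) = x^4 + 6*x^3 + 12*x^2 + 8*x = x*(x + 2)^3

Eigenvalues and multiplicities (the geometric multiplicity of λ is n − rank(A − λI), which equals the number of Jordan blocks for λ):
  λ = -2: algebraic multiplicity = 3, geometric multiplicity = 2
  λ = 0: algebraic multiplicity = 1, geometric multiplicity = 1

Determining the block sizes for each eigenvalue:
  λ = -2: 2 blocks summing to 3 forces exactly one block of size 2 and the rest size 1 → block sizes [2, 1]
  λ = 0: one block (gm = 1), so the single block has size am = 1 → block sizes [1]

Assembling the blocks gives a Jordan form
J =
  [-2,  1,  0, 0]
  [ 0, -2,  0, 0]
  [ 0,  0, -2, 0]
  [ 0,  0,  0, 0]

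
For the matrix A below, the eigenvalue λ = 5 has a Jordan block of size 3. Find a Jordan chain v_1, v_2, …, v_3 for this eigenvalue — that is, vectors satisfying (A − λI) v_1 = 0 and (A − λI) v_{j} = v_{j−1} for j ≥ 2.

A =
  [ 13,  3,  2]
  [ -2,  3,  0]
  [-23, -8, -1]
A Jordan chain for λ = 5 of length 3:
v_1 = (12, -12, -30)ᵀ
v_2 = (8, -2, -23)ᵀ
v_3 = (1, 0, 0)ᵀ

Let N = A − (5)·I. We want v_3 with N^3 v_3 = 0 but N^2 v_3 ≠ 0; then v_{j-1} := N · v_j for j = 3, …, 2.

Pick v_3 = (1, 0, 0)ᵀ.
Then v_2 = N · v_3 = (8, -2, -23)ᵀ.
Then v_1 = N · v_2 = (12, -12, -30)ᵀ.

Sanity check: (A − (5)·I) v_1 = (0, 0, 0)ᵀ = 0. ✓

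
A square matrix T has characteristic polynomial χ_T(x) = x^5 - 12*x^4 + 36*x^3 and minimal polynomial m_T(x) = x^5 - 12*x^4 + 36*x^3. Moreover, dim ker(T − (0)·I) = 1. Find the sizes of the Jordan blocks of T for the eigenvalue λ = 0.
Block sizes for λ = 0: [3]

Step 1 — from the characteristic polynomial, algebraic multiplicity of λ = 0 is 3. From dim ker(T − (0)·I) = 1, there are exactly 1 Jordan blocks for λ = 0.
Step 2 — from the minimal polynomial, the factor (x − 0)^3 tells us the largest block for λ = 0 has size 3.
Step 3 — with total size 3, 1 blocks, and largest block 3, the block sizes (in nonincreasing order) are [3].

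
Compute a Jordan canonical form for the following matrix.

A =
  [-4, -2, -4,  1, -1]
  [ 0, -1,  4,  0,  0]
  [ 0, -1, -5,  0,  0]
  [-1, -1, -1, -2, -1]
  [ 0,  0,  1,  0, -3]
J_3(-3) ⊕ J_2(-3)

The characteristic polynomial is
  det(x·I − A) = x^5 + 15*x^4 + 90*x^3 + 270*x^2 + 405*x + 243 = (x + 3)^5

Eigenvalues and multiplicities (the geometric multiplicity of λ is n − rank(A − λI), which equals the number of Jordan blocks for λ):
  λ = -3: algebraic multiplicity = 5, geometric multiplicity = 2

Determining the block sizes for each eigenvalue:
  λ = -3: with am = 5 and gm = 2, the partition is not yet determined (e.g. several partitions of 5 into 2 parts exist). Let N = A − (-3)·I. Computing rank(N^1) = 3, rank(N^2) = 1, rank(N^3) = 0; the number of blocks of size ≥ j is rank(N^{j−1}) − rank(N^j), giving [2, 2, 1]. So we have 1 block(s) of size 3, 1 block(s) of size 2 → block sizes [3, 2]

Assembling the blocks gives a Jordan form
J =
  [-3,  1,  0,  0,  0]
  [ 0, -3,  1,  0,  0]
  [ 0,  0, -3,  0,  0]
  [ 0,  0,  0, -3,  1]
  [ 0,  0,  0,  0, -3]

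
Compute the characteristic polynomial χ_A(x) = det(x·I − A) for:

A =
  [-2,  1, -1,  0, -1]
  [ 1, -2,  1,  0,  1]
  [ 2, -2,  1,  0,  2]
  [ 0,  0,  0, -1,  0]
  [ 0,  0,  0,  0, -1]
x^5 + 5*x^4 + 10*x^3 + 10*x^2 + 5*x + 1

Expanding det(x·I − A) (e.g. by cofactor expansion or by noting that A is similar to its Jordan form J, which has the same characteristic polynomial as A) gives
  χ_A(x) = x^5 + 5*x^4 + 10*x^3 + 10*x^2 + 5*x + 1
which factors as (x + 1)^5. The eigenvalues (with algebraic multiplicities) are λ = -1 with multiplicity 5.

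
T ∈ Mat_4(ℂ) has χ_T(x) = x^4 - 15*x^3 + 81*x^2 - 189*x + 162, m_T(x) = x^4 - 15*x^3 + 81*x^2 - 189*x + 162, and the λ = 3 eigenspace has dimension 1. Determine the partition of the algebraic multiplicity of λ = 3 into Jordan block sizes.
Block sizes for λ = 3: [3]

Step 1 — from the characteristic polynomial, algebraic multiplicity of λ = 3 is 3. From dim ker(T − (3)·I) = 1, there are exactly 1 Jordan blocks for λ = 3.
Step 2 — from the minimal polynomial, the factor (x − 3)^3 tells us the largest block for λ = 3 has size 3.
Step 3 — with total size 3, 1 blocks, and largest block 3, the block sizes (in nonincreasing order) are [3].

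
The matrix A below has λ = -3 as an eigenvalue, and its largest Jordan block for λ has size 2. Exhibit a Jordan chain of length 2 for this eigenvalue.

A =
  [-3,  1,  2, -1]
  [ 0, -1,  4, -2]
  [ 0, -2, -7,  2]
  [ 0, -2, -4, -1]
A Jordan chain for λ = -3 of length 2:
v_1 = (1, 2, -2, -2)ᵀ
v_2 = (0, 1, 0, 0)ᵀ

Let N = A − (-3)·I. We want v_2 with N^2 v_2 = 0 but N^1 v_2 ≠ 0; then v_{j-1} := N · v_j for j = 2, …, 2.

Pick v_2 = (0, 1, 0, 0)ᵀ.
Then v_1 = N · v_2 = (1, 2, -2, -2)ᵀ.

Sanity check: (A − (-3)·I) v_1 = (0, 0, 0, 0)ᵀ = 0. ✓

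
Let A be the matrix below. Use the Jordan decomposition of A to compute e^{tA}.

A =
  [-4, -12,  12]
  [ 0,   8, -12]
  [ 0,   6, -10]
e^{tA} =
  [exp(-4*t), -2*exp(2*t) + 2*exp(-4*t), 2*exp(2*t) - 2*exp(-4*t)]
  [0, 2*exp(2*t) - exp(-4*t), -2*exp(2*t) + 2*exp(-4*t)]
  [0, exp(2*t) - exp(-4*t), -exp(2*t) + 2*exp(-4*t)]

Strategy: write A = P · J · P⁻¹ where J is a Jordan canonical form, so e^{tA} = P · e^{tJ} · P⁻¹, and e^{tJ} can be computed block-by-block.

A has Jordan form
J =
  [-4,  0, 0]
  [ 0, -4, 0]
  [ 0,  0, 2]
(up to reordering of blocks).

Per-block formulas:
  For a 1×1 block at λ = -4: exp(t · [-4]) = [e^(-4t)].
  For a 1×1 block at λ = 2: exp(t · [2]) = [e^(2t)].

After assembling e^{tJ} and conjugating by P, we get:

e^{tA} =
  [exp(-4*t), -2*exp(2*t) + 2*exp(-4*t), 2*exp(2*t) - 2*exp(-4*t)]
  [0, 2*exp(2*t) - exp(-4*t), -2*exp(2*t) + 2*exp(-4*t)]
  [0, exp(2*t) - exp(-4*t), -exp(2*t) + 2*exp(-4*t)]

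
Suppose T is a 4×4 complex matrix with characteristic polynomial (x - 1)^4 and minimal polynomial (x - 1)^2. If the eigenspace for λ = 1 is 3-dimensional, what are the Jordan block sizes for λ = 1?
Block sizes for λ = 1: [2, 1, 1]

Step 1 — from the characteristic polynomial, algebraic multiplicity of λ = 1 is 4. From dim ker(T − (1)·I) = 3, there are exactly 3 Jordan blocks for λ = 1.
Step 2 — from the minimal polynomial, the factor (x − 1)^2 tells us the largest block for λ = 1 has size 2.
Step 3 — with total size 4, 3 blocks, and largest block 2, the block sizes (in nonincreasing order) are [2, 1, 1].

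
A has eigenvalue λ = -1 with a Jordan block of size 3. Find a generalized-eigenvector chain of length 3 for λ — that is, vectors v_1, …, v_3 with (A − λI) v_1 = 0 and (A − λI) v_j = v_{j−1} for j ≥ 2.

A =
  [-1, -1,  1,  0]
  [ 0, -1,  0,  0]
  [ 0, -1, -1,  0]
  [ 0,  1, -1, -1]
A Jordan chain for λ = -1 of length 3:
v_1 = (-1, 0, 0, 1)ᵀ
v_2 = (-1, 0, -1, 1)ᵀ
v_3 = (0, 1, 0, 0)ᵀ

Let N = A − (-1)·I. We want v_3 with N^3 v_3 = 0 but N^2 v_3 ≠ 0; then v_{j-1} := N · v_j for j = 3, …, 2.

Pick v_3 = (0, 1, 0, 0)ᵀ.
Then v_2 = N · v_3 = (-1, 0, -1, 1)ᵀ.
Then v_1 = N · v_2 = (-1, 0, 0, 1)ᵀ.

Sanity check: (A − (-1)·I) v_1 = (0, 0, 0, 0)ᵀ = 0. ✓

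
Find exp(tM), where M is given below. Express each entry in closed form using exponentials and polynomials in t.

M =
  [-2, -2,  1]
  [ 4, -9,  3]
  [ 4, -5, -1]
e^{tM} =
  [2*t*exp(-4*t) + exp(-4*t), t^2*exp(-4*t)/2 - 2*t*exp(-4*t), -t^2*exp(-4*t)/2 + t*exp(-4*t)]
  [4*t*exp(-4*t), t^2*exp(-4*t) - 5*t*exp(-4*t) + exp(-4*t), -t^2*exp(-4*t) + 3*t*exp(-4*t)]
  [4*t*exp(-4*t), t^2*exp(-4*t) - 5*t*exp(-4*t), -t^2*exp(-4*t) + 3*t*exp(-4*t) + exp(-4*t)]

Strategy: write M = P · J · P⁻¹ where J is a Jordan canonical form, so e^{tM} = P · e^{tJ} · P⁻¹, and e^{tJ} can be computed block-by-block.

M has Jordan form
J =
  [-4,  1,  0]
  [ 0, -4,  1]
  [ 0,  0, -4]
(up to reordering of blocks).

Per-block formulas:
  For a 3×3 Jordan block J_3(-4): exp(t · J_3(-4)) = e^(-4t)·(I + t·N + (t^2/2)·N^2), where N is the 3×3 nilpotent shift.

After assembling e^{tJ} and conjugating by P, we get:

e^{tM} =
  [2*t*exp(-4*t) + exp(-4*t), t^2*exp(-4*t)/2 - 2*t*exp(-4*t), -t^2*exp(-4*t)/2 + t*exp(-4*t)]
  [4*t*exp(-4*t), t^2*exp(-4*t) - 5*t*exp(-4*t) + exp(-4*t), -t^2*exp(-4*t) + 3*t*exp(-4*t)]
  [4*t*exp(-4*t), t^2*exp(-4*t) - 5*t*exp(-4*t), -t^2*exp(-4*t) + 3*t*exp(-4*t) + exp(-4*t)]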